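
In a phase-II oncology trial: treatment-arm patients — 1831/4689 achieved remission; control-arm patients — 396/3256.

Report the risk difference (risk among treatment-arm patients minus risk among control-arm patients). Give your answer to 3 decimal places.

0.269

risk, treatment-arm patients = 1831/4689 = 0.3905
risk, control-arm patients = 396/3256 = 0.1216
risk difference = 0.3905 − 0.1216 = 0.269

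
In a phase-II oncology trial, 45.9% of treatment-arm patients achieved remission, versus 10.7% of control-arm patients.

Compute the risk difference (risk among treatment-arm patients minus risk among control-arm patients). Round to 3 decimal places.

risk difference = 0.4590 − 0.1070 = 0.352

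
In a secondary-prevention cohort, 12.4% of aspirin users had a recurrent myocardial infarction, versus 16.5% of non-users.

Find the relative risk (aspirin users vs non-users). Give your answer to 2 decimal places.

RR = 0.1240 / 0.1650 = 0.75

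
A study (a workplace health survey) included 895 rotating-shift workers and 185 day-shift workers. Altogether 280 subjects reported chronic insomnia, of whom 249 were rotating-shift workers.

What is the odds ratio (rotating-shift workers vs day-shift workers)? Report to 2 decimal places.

rotating-shift workers without the outcome: 895 − 249 = 646
day-shift workers with the outcome: 280 − 249 = 31
day-shift workers without the outcome: 185 − 31 = 154
OR = (249 × 154) / (646 × 31) = 38346/20026 ≈ 1.91

OR = 1.91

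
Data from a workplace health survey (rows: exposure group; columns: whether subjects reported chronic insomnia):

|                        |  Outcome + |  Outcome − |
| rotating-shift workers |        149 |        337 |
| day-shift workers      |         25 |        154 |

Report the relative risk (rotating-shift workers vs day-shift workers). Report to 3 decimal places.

risk, rotating-shift workers = 149/486 = 0.3066
risk, day-shift workers = 25/179 = 0.1397
RR = 0.3066 / 0.1397 = 2.195

2.195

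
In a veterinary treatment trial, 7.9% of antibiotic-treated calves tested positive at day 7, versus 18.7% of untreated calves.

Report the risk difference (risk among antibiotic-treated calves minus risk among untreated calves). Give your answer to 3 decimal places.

risk difference = 0.0790 − 0.1870 = -0.108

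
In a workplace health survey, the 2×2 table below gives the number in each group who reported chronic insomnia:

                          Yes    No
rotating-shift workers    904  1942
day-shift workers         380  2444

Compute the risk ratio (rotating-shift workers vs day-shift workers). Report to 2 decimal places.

2.36

risk, rotating-shift workers = 904/2846 = 0.3176
risk, day-shift workers = 380/2824 = 0.1346
RR = 0.3176 / 0.1346 = 2.36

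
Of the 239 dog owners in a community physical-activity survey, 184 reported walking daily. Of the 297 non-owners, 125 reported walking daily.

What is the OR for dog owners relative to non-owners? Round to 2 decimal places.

OR = (184 × 172) / (55 × 125) = 31648/6875 ≈ 4.60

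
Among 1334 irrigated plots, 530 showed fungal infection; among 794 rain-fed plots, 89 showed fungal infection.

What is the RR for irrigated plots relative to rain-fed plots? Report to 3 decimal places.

3.544

risk, irrigated plots = 530/1334 = 0.3973
risk, rain-fed plots = 89/794 = 0.1121
RR = 0.3973 / 0.1121 = 3.544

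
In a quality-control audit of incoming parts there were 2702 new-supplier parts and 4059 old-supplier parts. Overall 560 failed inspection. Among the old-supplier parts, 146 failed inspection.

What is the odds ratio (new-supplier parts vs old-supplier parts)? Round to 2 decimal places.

new-supplier parts with the outcome: 560 − 146 = 414
new-supplier parts without the outcome: 2702 − 414 = 2288
old-supplier parts without the outcome: 4059 − 146 = 3913
odds, new-supplier parts = 414/2288 = 0.18094
odds, old-supplier parts = 146/3913 = 0.03731
OR = 0.18094 / 0.03731 = 4.85

4.85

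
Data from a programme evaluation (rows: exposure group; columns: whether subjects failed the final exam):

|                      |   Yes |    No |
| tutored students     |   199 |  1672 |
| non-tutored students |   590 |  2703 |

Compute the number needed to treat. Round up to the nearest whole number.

risk, tutored students = 199/1871 = 0.106360
risk, non-tutored students = 590/3293 = 0.179168
absolute risk difference = 0.072808
1 / 0.072808 = 13.735 → round up → 14

NNT ≈ 14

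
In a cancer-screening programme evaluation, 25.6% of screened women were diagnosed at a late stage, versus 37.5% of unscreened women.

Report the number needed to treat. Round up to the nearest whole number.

absolute risk difference = 0.119000
1 / 0.119000 = 8.403 → round up → 9

NNT: 9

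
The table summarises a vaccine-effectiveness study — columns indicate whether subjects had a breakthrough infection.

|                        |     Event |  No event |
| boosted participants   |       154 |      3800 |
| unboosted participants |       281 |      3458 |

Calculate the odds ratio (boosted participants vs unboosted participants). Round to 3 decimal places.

OR ≈ 0.499

odds, boosted participants = 154/3800 = 0.04053
odds, unboosted participants = 281/3458 = 0.08126
OR = 0.04053 / 0.08126 = 0.499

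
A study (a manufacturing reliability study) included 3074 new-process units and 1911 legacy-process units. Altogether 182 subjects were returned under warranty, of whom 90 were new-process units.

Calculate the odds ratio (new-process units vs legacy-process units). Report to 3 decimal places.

new-process units without the outcome: 3074 − 90 = 2984
legacy-process units with the outcome: 182 − 90 = 92
legacy-process units without the outcome: 1911 − 92 = 1819
odds, new-process units = 90/2984 = 0.03016
odds, legacy-process units = 92/1819 = 0.05058
OR = 0.03016 / 0.05058 = 0.596

OR = 0.596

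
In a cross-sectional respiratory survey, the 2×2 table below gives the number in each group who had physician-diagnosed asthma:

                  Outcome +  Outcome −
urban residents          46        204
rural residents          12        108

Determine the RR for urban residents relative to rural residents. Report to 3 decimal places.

1.840

risk, urban residents = 46/250 = 0.1840
risk, rural residents = 12/120 = 0.1000
RR = 0.1840 / 0.1000 = 1.840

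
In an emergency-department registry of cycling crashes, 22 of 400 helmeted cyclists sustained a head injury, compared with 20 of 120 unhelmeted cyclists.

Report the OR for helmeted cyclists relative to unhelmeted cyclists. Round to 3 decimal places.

OR = (22 × 100) / (378 × 20) = 2200/7560 ≈ 0.291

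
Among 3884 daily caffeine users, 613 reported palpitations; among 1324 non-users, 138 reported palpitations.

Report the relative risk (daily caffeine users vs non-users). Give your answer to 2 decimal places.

risk, daily caffeine users = 613/3884 = 0.1578
risk, non-users = 138/1324 = 0.1042
RR = 0.1578 / 0.1042 = 1.51

RR ≈ 1.51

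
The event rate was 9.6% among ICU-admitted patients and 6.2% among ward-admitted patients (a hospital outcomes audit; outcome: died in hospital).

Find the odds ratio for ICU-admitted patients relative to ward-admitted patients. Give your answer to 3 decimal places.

OR: 1.607

odds, ICU-admitted patients = 0.0960/0.9040 = 0.1062
odds, ward-admitted patients = 0.0620/0.9380 = 0.0661
OR = 0.1062 / 0.0661 = 1.607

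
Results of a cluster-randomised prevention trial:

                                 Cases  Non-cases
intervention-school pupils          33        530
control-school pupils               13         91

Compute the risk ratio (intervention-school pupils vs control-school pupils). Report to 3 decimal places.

risk, intervention-school pupils = 33/563 = 0.0586
risk, control-school pupils = 13/104 = 0.1250
RR = 0.0586 / 0.1250 = 0.469

0.469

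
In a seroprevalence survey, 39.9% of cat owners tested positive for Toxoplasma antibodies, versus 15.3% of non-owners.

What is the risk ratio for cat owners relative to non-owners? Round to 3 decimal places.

RR = 0.3990 / 0.1530 = 2.608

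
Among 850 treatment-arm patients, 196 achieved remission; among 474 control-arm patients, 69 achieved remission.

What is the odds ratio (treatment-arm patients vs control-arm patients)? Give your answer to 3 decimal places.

odds, treatment-arm patients = 196/654 = 0.2997
odds, control-arm patients = 69/405 = 0.1704
OR = 0.2997 / 0.1704 = 1.759

OR ≈ 1.759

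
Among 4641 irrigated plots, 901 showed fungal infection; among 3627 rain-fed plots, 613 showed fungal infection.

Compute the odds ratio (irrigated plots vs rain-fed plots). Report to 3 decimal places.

OR = (901 × 3014) / (3740 × 613) = 2715614/2292620 ≈ 1.185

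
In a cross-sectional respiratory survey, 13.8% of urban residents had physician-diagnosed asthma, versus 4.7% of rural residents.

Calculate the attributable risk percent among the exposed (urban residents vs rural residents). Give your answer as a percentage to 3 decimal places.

AR% = (0.13800 − 0.04700) / 0.13800 = 0.6594 → 65.942%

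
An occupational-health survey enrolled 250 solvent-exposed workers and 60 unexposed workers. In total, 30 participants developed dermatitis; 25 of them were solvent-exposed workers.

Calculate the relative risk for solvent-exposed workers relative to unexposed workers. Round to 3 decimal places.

solvent-exposed workers without the outcome: 250 − 25 = 225
unexposed workers with the outcome: 30 − 25 = 5
unexposed workers without the outcome: 60 − 5 = 55
risk, solvent-exposed workers = 25/250 = 0.1000
risk, unexposed workers = 5/60 = 0.0833
RR = 0.1000 / 0.0833 = 1.200

RR: 1.200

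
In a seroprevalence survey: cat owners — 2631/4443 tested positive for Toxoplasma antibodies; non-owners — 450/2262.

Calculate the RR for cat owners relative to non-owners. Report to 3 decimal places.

risk, cat owners = 2631/4443 = 0.5922
risk, non-owners = 450/2262 = 0.1989
RR = 0.5922 / 0.1989 = 2.977

2.977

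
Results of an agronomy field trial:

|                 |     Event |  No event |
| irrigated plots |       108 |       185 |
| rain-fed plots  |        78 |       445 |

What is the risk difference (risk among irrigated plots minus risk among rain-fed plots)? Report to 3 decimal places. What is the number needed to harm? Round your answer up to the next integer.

RD = 0.219; NNH = 5

risk, irrigated plots = 108/293 = 0.3686
risk, rain-fed plots = 78/523 = 0.1491
risk difference = 0.3686 − 0.1491 = 0.219
absolute risk difference = 0.219461
1 / 0.219461 = 4.557 → round up → 5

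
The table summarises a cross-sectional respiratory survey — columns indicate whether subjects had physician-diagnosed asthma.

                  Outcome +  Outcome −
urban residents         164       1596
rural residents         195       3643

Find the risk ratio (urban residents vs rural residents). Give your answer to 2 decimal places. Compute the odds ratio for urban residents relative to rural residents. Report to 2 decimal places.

RR = 1.83; OR = 1.92

risk, urban residents = 164/1760 = 0.0932
risk, rural residents = 195/3838 = 0.0508
RR = 0.0932 / 0.0508 = 1.83
odds, urban residents = 164/1596 = 0.1028
odds, rural residents = 195/3643 = 0.0535
OR = 0.1028 / 0.0535 = 1.92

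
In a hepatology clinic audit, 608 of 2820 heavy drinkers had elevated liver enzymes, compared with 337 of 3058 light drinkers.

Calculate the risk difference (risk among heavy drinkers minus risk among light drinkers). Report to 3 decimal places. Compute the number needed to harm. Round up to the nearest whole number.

risk, heavy drinkers = 608/2820 = 0.2156
risk, light drinkers = 337/3058 = 0.1102
risk difference = 0.2156 − 0.1102 = 0.105
absolute risk difference = 0.105400
1 / 0.105400 = 9.488 → round up → 10

RD = 0.105; NNH = 10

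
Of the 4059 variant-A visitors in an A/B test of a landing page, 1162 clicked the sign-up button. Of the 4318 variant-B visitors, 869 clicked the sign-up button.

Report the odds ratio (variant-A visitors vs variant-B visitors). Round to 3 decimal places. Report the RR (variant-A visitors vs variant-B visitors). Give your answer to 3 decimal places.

OR = 1.592; RR = 1.422

odds, variant-A visitors = 1162/2897 = 0.4011
odds, variant-B visitors = 869/3449 = 0.2520
OR = 0.4011 / 0.2520 = 1.592
risk, variant-A visitors = 1162/4059 = 0.2863
risk, variant-B visitors = 869/4318 = 0.2013
RR = 0.2863 / 0.2013 = 1.422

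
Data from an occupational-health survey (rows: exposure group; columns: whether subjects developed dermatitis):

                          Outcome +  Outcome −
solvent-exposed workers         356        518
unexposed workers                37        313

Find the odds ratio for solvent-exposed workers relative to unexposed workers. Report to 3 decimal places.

OR = (356 × 313) / (518 × 37) = 111428/19166 ≈ 5.814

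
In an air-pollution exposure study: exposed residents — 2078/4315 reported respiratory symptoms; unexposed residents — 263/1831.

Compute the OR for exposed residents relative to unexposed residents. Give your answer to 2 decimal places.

OR = (2078 × 1568) / (2237 × 263) = 3258304/588331 ≈ 5.54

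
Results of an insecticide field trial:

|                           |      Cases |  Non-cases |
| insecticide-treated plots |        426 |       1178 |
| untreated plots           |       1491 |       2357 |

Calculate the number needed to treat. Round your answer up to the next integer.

NNT = 9

risk, insecticide-treated plots = 426/1604 = 0.265586
risk, untreated plots = 1491/3848 = 0.387474
absolute risk difference = 0.121888
1 / 0.121888 = 8.204 → round up → 9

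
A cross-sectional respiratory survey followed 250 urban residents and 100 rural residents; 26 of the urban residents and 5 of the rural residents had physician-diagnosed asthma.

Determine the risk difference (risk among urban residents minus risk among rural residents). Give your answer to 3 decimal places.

risk, urban residents = 26/250 = 0.1040
risk, rural residents = 5/100 = 0.0500
risk difference = 0.1040 − 0.0500 = 0.054

0.054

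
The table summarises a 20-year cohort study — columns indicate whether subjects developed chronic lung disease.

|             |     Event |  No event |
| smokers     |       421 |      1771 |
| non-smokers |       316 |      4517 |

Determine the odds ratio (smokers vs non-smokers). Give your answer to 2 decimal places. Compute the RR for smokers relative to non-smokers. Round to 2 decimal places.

OR = 3.40; RR = 2.94

OR = (421 × 4517) / (1771 × 316) = 1901657/559636 ≈ 3.40
risk, smokers = 421/2192 = 0.1921
risk, non-smokers = 316/4833 = 0.0654
RR = 0.1921 / 0.0654 = 2.94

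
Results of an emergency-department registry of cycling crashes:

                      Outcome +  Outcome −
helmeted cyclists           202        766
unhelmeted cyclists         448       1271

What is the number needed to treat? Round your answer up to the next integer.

risk, helmeted cyclists = 202/968 = 0.208678
risk, unhelmeted cyclists = 448/1719 = 0.260617
absolute risk difference = 0.051939
1 / 0.051939 = 19.253 → round up → 20

NNT ≈ 20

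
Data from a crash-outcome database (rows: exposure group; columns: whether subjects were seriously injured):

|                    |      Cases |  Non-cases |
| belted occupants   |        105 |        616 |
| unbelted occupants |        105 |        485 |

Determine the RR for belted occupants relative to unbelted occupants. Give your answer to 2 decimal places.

risk, belted occupants = 105/721 = 0.1456
risk, unbelted occupants = 105/590 = 0.1780
RR = 0.1456 / 0.1780 = 0.82

0.82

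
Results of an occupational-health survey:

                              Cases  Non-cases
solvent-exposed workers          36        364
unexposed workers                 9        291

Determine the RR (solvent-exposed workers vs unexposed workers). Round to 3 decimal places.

risk, solvent-exposed workers = 36/400 = 0.09000
risk, unexposed workers = 9/300 = 0.03000
RR = 0.09000 / 0.03000 = 3.000

3.000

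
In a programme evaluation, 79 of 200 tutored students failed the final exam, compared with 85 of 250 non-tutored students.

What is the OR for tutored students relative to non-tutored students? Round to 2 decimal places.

OR = (79 × 165) / (121 × 85) = 13035/10285 ≈ 1.27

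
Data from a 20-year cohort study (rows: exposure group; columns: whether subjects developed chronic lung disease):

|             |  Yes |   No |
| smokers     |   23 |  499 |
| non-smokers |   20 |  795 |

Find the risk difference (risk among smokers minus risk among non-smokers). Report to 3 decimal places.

RD ≈ 0.020

risk, smokers = 23/522 = 0.04406
risk, non-smokers = 20/815 = 0.02454
risk difference = 0.04406 − 0.02454 = 0.020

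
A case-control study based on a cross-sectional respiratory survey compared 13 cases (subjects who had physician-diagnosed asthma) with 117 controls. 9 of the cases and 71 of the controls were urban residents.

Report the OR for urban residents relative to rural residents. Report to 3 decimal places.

OR = (9 × 46) / (71 × 4) = 414/284 ≈ 1.458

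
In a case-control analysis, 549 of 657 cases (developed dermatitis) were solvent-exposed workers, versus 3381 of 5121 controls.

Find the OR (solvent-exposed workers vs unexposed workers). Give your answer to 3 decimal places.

OR = (549 × 1740) / (3381 × 108) = 955260/365148 ≈ 2.616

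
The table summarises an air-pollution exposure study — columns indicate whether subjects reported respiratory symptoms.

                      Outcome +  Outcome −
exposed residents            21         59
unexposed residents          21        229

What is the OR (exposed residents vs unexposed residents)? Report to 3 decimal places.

OR = 3.881

odds, exposed residents = 21/59 = 0.3559
odds, unexposed residents = 21/229 = 0.0917
OR = 0.3559 / 0.0917 = 3.881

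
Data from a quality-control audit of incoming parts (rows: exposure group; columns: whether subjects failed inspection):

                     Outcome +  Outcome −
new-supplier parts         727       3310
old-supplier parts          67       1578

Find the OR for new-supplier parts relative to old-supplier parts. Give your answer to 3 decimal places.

OR = (727 × 1578) / (3310 × 67) = 1147206/221770 ≈ 5.173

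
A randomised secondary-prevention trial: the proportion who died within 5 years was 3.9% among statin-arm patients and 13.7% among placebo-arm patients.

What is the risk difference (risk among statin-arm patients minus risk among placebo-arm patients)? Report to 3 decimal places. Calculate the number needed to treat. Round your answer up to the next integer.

RD = -0.098; NNT = 11

risk difference = 0.03900 − 0.13700 = -0.098
absolute risk difference = 0.098000
1 / 0.098000 = 10.204 → round up → 11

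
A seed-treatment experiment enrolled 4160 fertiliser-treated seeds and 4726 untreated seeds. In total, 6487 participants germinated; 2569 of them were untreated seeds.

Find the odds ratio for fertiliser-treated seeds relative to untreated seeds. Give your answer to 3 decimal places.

OR ≈ 13.594

fertiliser-treated seeds with the outcome: 6487 − 2569 = 3918
fertiliser-treated seeds without the outcome: 4160 − 3918 = 242
untreated seeds without the outcome: 4726 − 2569 = 2157
odds, fertiliser-treated seeds = 3918/242 = 16.1901
odds, untreated seeds = 2569/2157 = 1.1910
OR = 16.1901 / 1.1910 = 13.594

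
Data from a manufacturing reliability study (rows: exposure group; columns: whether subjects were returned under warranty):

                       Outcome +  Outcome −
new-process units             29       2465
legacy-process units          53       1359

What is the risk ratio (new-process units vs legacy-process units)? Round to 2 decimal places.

risk, new-process units = 29/2494 = 0.01163
risk, legacy-process units = 53/1412 = 0.03754
RR = 0.01163 / 0.03754 = 0.31

RR ≈ 0.31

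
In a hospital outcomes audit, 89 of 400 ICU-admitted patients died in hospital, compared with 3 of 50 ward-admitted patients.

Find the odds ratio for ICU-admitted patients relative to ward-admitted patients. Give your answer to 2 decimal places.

OR = (89 × 47) / (311 × 3) = 4183/933 ≈ 4.48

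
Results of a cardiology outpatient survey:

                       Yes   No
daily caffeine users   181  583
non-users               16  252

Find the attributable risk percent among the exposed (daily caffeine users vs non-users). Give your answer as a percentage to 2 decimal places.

AR% ≈ 74.80%

risk, daily caffeine users = 181/764 = 0.2369
risk, non-users = 16/268 = 0.0597
AR% = (0.2369 − 0.0597) / 0.2369 = 0.7480 → 74.80%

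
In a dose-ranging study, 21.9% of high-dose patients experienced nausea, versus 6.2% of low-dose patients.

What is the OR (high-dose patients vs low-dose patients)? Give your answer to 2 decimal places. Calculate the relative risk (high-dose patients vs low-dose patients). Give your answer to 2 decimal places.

odds, high-dose patients = 0.2190/0.7810 = 0.2804
odds, low-dose patients = 0.0620/0.9380 = 0.0661
OR = 0.2804 / 0.0661 = 4.24
RR = 0.2190 / 0.0620 = 3.53

OR = 4.24; RR = 3.53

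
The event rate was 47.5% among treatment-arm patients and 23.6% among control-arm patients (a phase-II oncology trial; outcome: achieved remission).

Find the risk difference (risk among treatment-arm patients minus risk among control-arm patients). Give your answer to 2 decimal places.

risk difference = 0.4750 − 0.2360 = 0.24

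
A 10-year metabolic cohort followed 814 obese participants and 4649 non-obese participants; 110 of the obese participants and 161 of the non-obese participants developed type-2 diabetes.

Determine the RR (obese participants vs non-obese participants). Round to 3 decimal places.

3.902

risk, obese participants = 110/814 = 0.13514
risk, non-obese participants = 161/4649 = 0.03463
RR = 0.13514 / 0.03463 = 3.902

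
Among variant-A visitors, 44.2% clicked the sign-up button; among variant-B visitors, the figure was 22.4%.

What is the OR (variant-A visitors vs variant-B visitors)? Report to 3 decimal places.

odds, variant-A visitors = 0.4420/0.5580 = 0.7921
odds, variant-B visitors = 0.2240/0.7760 = 0.2887
OR = 0.7921 / 0.2887 = 2.744

OR ≈ 2.744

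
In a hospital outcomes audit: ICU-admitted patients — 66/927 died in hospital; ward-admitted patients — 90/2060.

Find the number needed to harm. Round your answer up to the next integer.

37

risk, ICU-admitted patients = 66/927 = 0.071197
risk, ward-admitted patients = 90/2060 = 0.043689
absolute risk difference = 0.027508
1 / 0.027508 = 36.353 → round up → 37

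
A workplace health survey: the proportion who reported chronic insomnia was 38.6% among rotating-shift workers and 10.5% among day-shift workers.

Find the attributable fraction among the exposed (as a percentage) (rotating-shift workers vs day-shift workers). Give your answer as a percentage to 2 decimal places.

AR% = (0.3860 − 0.1050) / 0.3860 = 0.7280 → 72.80%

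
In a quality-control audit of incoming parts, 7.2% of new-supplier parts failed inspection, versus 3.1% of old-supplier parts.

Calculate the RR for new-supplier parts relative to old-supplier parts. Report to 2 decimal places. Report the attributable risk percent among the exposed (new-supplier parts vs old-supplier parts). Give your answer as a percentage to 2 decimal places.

RR = 2.32; AR% = 56.94%

RR = 0.07200 / 0.03100 = 2.32
AR% = (0.07200 − 0.03100) / 0.07200 = 0.5694 → 56.94%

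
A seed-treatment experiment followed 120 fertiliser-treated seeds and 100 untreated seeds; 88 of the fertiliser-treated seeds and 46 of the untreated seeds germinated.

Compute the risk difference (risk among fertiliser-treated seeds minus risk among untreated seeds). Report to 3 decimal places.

risk, fertiliser-treated seeds = 88/120 = 0.7333
risk, untreated seeds = 46/100 = 0.4600
risk difference = 0.7333 − 0.4600 = 0.273

0.273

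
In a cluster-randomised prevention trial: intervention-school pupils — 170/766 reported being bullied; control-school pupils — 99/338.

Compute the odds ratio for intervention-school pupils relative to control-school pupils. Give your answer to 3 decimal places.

OR = 0.689

odds, intervention-school pupils = 170/596 = 0.2852
odds, control-school pupils = 99/239 = 0.4142
OR = 0.2852 / 0.4142 = 0.689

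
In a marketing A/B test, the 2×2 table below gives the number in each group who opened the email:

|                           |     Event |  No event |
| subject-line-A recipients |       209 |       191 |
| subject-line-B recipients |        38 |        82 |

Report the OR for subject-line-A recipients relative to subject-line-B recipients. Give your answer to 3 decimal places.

odds, subject-line-A recipients = 209/191 = 1.0942
odds, subject-line-B recipients = 38/82 = 0.4634
OR = 1.0942 / 0.4634 = 2.361

2.361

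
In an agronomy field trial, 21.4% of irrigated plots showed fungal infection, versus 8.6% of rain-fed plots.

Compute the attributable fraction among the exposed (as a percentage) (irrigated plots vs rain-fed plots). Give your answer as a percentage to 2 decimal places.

AR% = (0.2140 − 0.0860) / 0.2140 = 0.5981 → 59.81%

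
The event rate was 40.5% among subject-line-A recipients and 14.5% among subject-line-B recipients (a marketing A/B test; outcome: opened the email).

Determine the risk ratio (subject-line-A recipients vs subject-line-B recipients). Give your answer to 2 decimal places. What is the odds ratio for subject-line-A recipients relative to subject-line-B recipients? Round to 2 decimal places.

RR = 2.79; OR = 4.01

RR = 0.4050 / 0.1450 = 2.79
odds, subject-line-A recipients = 0.4050/0.5950 = 0.6807
odds, subject-line-B recipients = 0.1450/0.8550 = 0.1696
OR = 0.6807 / 0.1696 = 4.01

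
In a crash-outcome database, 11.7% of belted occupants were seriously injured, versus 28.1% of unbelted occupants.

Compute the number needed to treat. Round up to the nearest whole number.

absolute risk difference = 0.164000
1 / 0.164000 = 6.098 → round up → 7

NNT: 7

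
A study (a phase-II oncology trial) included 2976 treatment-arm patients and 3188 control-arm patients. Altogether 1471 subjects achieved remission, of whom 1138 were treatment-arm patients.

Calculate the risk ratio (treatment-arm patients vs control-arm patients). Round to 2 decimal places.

RR ≈ 3.66

treatment-arm patients without the outcome: 2976 − 1138 = 1838
control-arm patients with the outcome: 1471 − 1138 = 333
control-arm patients without the outcome: 3188 − 333 = 2855
risk, treatment-arm patients = 1138/2976 = 0.3824
risk, control-arm patients = 333/3188 = 0.1045
RR = 0.3824 / 0.1045 = 3.66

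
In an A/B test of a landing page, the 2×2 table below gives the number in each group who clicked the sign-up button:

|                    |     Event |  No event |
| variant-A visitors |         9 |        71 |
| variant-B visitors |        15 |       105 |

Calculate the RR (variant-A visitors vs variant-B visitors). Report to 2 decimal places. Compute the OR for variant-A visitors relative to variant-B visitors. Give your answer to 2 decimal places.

risk, variant-A visitors = 9/80 = 0.1125
risk, variant-B visitors = 15/120 = 0.1250
RR = 0.1125 / 0.1250 = 0.90
odds, variant-A visitors = 9/71 = 0.1268
odds, variant-B visitors = 15/105 = 0.1429
OR = 0.1268 / 0.1429 = 0.89

RR = 0.90; OR = 0.89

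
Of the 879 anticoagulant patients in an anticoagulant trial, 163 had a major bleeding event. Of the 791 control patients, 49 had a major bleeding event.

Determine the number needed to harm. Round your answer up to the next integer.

NNH ≈ 9

risk, anticoagulant patients = 163/879 = 0.185438
risk, control patients = 49/791 = 0.061947
absolute risk difference = 0.123491
1 / 0.123491 = 8.098 → round up → 9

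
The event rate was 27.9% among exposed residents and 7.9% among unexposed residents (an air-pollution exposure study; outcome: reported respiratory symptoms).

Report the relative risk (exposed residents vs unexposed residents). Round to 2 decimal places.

RR = 0.2790 / 0.0790 = 3.53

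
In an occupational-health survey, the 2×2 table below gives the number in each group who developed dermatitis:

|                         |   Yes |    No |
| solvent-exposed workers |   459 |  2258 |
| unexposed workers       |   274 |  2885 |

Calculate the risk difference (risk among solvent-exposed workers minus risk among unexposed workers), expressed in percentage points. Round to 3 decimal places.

RD = 8.220

risk, solvent-exposed workers = 459/2717 = 0.1689
risk, unexposed workers = 274/3159 = 0.0867
risk difference = 0.1689 − 0.0867 = 0.0822 → 8.220 percentage points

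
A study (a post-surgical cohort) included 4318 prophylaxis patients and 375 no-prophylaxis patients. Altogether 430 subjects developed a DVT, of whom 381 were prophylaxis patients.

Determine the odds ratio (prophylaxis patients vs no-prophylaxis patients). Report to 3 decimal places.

prophylaxis patients without the outcome: 4318 − 381 = 3937
no-prophylaxis patients with the outcome: 430 − 381 = 49
no-prophylaxis patients without the outcome: 375 − 49 = 326
odds, prophylaxis patients = 381/3937 = 0.0968
odds, no-prophylaxis patients = 49/326 = 0.1503
OR = 0.0968 / 0.1503 = 0.644

OR ≈ 0.644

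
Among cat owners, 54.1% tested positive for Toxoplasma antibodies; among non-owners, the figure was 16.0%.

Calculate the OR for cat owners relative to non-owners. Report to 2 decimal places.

OR ≈ 6.19

odds, cat owners = 0.5410/0.4590 = 1.1786
odds, non-owners = 0.1600/0.8400 = 0.1905
OR = 1.1786 / 0.1905 = 6.19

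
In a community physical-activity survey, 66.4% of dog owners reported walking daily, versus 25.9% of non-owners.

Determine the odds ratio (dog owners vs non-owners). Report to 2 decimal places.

5.65

odds, dog owners = 0.6640/0.3360 = 1.9762
odds, non-owners = 0.2590/0.7410 = 0.3495
OR = 1.9762 / 0.3495 = 5.65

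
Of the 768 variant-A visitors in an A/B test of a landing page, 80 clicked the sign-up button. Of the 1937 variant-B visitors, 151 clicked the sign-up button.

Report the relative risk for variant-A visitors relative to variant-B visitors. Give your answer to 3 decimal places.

RR: 1.336

risk, variant-A visitors = 80/768 = 0.1042
risk, variant-B visitors = 151/1937 = 0.0780
RR = 0.1042 / 0.0780 = 1.336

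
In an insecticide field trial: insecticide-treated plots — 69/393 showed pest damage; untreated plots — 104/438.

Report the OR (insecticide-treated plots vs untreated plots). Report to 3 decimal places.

OR = (69 × 334) / (324 × 104) = 23046/33696 ≈ 0.684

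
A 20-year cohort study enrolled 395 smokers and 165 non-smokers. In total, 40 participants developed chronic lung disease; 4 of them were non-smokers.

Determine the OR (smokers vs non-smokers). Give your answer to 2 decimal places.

4.04

smokers with the outcome: 40 − 4 = 36
smokers without the outcome: 395 − 36 = 359
non-smokers without the outcome: 165 − 4 = 161
odds, smokers = 36/359 = 0.10028
odds, non-smokers = 4/161 = 0.02484
OR = 0.10028 / 0.02484 = 4.04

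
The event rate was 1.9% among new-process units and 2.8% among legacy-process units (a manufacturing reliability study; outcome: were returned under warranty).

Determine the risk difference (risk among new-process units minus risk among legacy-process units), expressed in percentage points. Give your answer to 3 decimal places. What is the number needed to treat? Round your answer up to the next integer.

RD = -0.900; NNT = 112

risk difference = 0.01900 − 0.02800 = -0.00900 → -0.900 percentage points
absolute risk difference = 0.009000
1 / 0.009000 = 111.111 → round up → 112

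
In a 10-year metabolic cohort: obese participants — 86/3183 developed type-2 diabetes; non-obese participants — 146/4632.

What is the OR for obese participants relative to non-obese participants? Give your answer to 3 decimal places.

OR = (86 × 4486) / (3097 × 146) = 385796/452162 ≈ 0.853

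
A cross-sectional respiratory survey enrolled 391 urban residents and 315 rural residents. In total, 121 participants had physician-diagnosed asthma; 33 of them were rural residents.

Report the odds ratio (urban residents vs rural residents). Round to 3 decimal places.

2.482

urban residents with the outcome: 121 − 33 = 88
urban residents without the outcome: 391 − 88 = 303
rural residents without the outcome: 315 − 33 = 282
odds, urban residents = 88/303 = 0.2904
odds, rural residents = 33/282 = 0.1170
OR = 0.2904 / 0.1170 = 2.482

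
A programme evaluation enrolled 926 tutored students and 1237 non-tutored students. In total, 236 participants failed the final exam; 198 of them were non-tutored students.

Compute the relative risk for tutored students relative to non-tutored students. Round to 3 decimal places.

tutored students with the outcome: 236 − 198 = 38
tutored students without the outcome: 926 − 38 = 888
non-tutored students without the outcome: 1237 − 198 = 1039
risk, tutored students = 38/926 = 0.04104
risk, non-tutored students = 198/1237 = 0.16006
RR = 0.04104 / 0.16006 = 0.256

0.256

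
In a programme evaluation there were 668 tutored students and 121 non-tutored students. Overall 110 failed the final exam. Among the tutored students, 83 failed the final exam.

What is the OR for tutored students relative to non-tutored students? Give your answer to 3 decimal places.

OR = 0.494

tutored students without the outcome: 668 − 83 = 585
non-tutored students with the outcome: 110 − 83 = 27
non-tutored students without the outcome: 121 − 27 = 94
OR = (83 × 94) / (585 × 27) = 7802/15795 ≈ 0.494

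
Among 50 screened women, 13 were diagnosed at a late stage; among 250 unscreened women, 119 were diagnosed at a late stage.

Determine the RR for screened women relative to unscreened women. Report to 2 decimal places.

RR = 0.55

risk, screened women = 13/50 = 0.2600
risk, unscreened women = 119/250 = 0.4760
RR = 0.2600 / 0.4760 = 0.55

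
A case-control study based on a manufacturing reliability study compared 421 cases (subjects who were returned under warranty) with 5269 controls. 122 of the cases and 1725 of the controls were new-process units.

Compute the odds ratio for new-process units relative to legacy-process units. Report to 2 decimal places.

OR = (122 × 3544) / (1725 × 299) = 432368/515775 ≈ 0.84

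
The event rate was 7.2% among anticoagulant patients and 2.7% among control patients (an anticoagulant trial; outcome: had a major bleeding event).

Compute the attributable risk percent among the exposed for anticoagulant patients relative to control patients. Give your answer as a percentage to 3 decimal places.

AR% = (0.07200 − 0.02700) / 0.07200 = 0.6250 → 62.500%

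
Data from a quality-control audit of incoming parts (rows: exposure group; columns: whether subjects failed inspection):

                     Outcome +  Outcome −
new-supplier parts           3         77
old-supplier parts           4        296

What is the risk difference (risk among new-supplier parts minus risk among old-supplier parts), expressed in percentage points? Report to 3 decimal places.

RD ≈ 2.417

risk, new-supplier parts = 3/80 = 0.03750
risk, old-supplier parts = 4/300 = 0.01333
risk difference = 0.03750 − 0.01333 = 0.02417 → 2.417 percentage points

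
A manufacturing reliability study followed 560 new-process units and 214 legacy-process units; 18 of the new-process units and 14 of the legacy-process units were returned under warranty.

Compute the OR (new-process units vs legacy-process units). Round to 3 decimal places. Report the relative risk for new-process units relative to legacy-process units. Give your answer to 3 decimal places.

odds, new-process units = 18/542 = 0.03321
odds, legacy-process units = 14/200 = 0.07000
OR = 0.03321 / 0.07000 = 0.474
risk, new-process units = 18/560 = 0.03214
risk, legacy-process units = 14/214 = 0.06542
RR = 0.03214 / 0.06542 = 0.491

OR = 0.474; RR = 0.491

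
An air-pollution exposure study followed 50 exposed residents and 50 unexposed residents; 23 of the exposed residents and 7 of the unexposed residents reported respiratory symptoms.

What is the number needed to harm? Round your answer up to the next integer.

4

risk, exposed residents = 23/50 = 0.460000
risk, unexposed residents = 7/50 = 0.140000
absolute risk difference = 0.320000
1 / 0.320000 = 3.125 → round up → 4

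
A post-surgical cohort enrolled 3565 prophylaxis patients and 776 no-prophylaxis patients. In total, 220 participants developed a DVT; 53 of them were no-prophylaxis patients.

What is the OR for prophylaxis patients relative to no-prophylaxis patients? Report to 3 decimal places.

prophylaxis patients with the outcome: 220 − 53 = 167
prophylaxis patients without the outcome: 3565 − 167 = 3398
no-prophylaxis patients without the outcome: 776 − 53 = 723
OR = (167 × 723) / (3398 × 53) = 120741/180094 ≈ 0.670

0.670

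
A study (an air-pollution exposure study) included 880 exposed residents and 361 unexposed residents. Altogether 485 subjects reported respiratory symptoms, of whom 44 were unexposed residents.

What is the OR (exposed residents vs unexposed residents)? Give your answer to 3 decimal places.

7.237

exposed residents with the outcome: 485 − 44 = 441
exposed residents without the outcome: 880 − 441 = 439
unexposed residents without the outcome: 361 − 44 = 317
OR = (441 × 317) / (439 × 44) = 139797/19316 ≈ 7.237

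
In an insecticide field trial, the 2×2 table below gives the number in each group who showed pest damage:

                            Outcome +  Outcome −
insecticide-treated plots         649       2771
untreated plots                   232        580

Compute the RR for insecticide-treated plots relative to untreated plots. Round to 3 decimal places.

risk, insecticide-treated plots = 649/3420 = 0.1898
risk, untreated plots = 232/812 = 0.2857
RR = 0.1898 / 0.2857 = 0.664

0.664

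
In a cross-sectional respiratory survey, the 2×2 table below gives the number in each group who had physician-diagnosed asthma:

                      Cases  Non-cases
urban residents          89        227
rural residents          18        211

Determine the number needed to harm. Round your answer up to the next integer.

5

risk, urban residents = 89/316 = 0.281646
risk, rural residents = 18/229 = 0.078603
absolute risk difference = 0.203043
1 / 0.203043 = 4.925 → round up → 5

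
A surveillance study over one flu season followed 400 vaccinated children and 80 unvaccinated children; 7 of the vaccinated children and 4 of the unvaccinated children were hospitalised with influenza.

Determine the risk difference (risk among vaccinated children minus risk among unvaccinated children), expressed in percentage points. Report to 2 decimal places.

risk, vaccinated children = 7/400 = 0.01750
risk, unvaccinated children = 4/80 = 0.05000
risk difference = 0.01750 − 0.05000 = -0.03250 → -3.25 percentage points

RD ≈ -3.25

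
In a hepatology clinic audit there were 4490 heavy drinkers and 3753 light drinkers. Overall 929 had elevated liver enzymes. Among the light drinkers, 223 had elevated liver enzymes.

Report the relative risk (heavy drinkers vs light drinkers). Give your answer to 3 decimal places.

2.646

heavy drinkers with the outcome: 929 − 223 = 706
heavy drinkers without the outcome: 4490 − 706 = 3784
light drinkers without the outcome: 3753 − 223 = 3530
risk, heavy drinkers = 706/4490 = 0.1572
risk, light drinkers = 223/3753 = 0.0594
RR = 0.1572 / 0.0594 = 2.646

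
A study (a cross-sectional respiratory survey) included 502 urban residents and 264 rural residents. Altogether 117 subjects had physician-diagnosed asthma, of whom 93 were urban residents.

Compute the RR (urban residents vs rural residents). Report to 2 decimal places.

RR: 2.04

urban residents without the outcome: 502 − 93 = 409
rural residents with the outcome: 117 − 93 = 24
rural residents without the outcome: 264 − 24 = 240
risk, urban residents = 93/502 = 0.1853
risk, rural residents = 24/264 = 0.0909
RR = 0.1853 / 0.0909 = 2.04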